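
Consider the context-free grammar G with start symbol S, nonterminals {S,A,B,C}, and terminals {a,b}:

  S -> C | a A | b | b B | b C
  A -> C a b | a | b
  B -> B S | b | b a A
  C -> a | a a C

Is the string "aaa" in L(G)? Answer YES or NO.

CNF form of G:
  S -> T0 A | T0 X5 | T1 B | T1 C | a | b
  A -> C X2 | a | b
  B -> B S | T1 X3 | b
  C -> T0 X4 | a
  T0 -> a
  T1 -> b
  X2 -> T0 T1
  X3 -> T0 A
  X4 -> T0 C
  X5 -> T0 C

CYK table (by increasing span):
  [0..0]={A,C,S,T0}  "a"  orig:{A,C,S}
  [1..1]={A,C,S,T0}  "a"  orig:{A,C,S}
  [2..2]={A,C,S,T0}  "a"  orig:{A,C,S}
  [0..1]={S,X3,X4,X5}  "aa"  orig:{S}
  [1..2]={S,X3,X4,X5}  "aa"  orig:{S}
  [0..2]={C,S}  "aaa"

S ∈ T[0,2] ⇒ YES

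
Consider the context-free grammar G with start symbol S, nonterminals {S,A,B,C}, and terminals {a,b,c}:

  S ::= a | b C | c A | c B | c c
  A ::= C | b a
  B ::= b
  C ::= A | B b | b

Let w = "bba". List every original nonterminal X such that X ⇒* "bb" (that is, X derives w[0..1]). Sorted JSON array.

CNF form of G:
  S -> T0 C | T2 A | T2 B | T2 T2 | a
  A -> B T0 | T0 T1 | b
  B -> b
  C -> B T0 | T0 T1 | b
  T0 -> b
  T1 -> a
  T2 -> c

CYK table (by increasing span) (cells [i..j] with 0 ≤ i ≤ j ≤ 1 only):
  T[0,0] 'b' = {A,B,C,T0}  orig:{A,B,C}
  T[1,1] 'b' = {A,B,C,T0}  orig:{A,B,C}
  T[0,1] 'bb' = {A,C,S}

Original NTs in T[0,1] deriving "bb": ["A", "C", "S"]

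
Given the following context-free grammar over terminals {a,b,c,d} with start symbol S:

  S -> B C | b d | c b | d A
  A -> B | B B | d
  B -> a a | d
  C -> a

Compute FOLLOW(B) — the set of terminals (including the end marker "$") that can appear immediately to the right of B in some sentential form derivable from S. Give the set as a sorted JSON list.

FIRST sets, iterate to fixpoint:
round 1:
  A via A→d: +{d}
  B via B→a a: +{a}
  B via B→d: +{d}
  C via C→a: +{a}
  S via S→B C: +{a,d}
  S via S→b d: +{b}
  S via S→c b: +{c}
  S: {a,b,c,d}  A: {d}  B: {a,d}  C: {a}
round 2:
  A via A→B: +{a}
  S: {a,b,c,d}  A: {a,d}  B: {a,d}  C: {a}
round 3: done
  S: {a,b,c,d}  A: {a,d}  B: {a,d}  C: {a}

FOLLOW iteration:
initialize: $ ∈ FOLLOW(S)
iter 1:
  A→B B: FOLLOW(B) ⊇ FIRST(B) = {a,d}; new: +{a,d}
  S→B C: FOLLOW(C) ⊇ FOLLOW(S) ⊇ {$}; new: +{$}
  S→d A: FOLLOW(A) ⊇ FOLLOW(S) ⊇ {$}; new: +{$}
  FOLLOW[S]={$}  FOLLOW[A]={$}  FOLLOW[B]={a,d}  FOLLOW[C]={$}
iter 2:
  A→B: FOLLOW(B) ⊇ FOLLOW(A) ⊇ {$}; new: +{$}
  FOLLOW[S]={$}  FOLLOW[A]={$}  FOLLOW[B]={$,a,d}  FOLLOW[C]={$}
iter 3: — fixpoint
  FOLLOW[S]={$}  FOLLOW[A]={$}  FOLLOW[B]={$,a,d}  FOLLOW[C]={$}

FOLLOW(B) = ["$", "a", "d"]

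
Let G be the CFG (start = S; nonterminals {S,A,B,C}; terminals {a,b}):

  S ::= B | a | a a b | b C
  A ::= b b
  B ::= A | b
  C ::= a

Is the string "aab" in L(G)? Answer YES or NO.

Convert to CNF:
  S -> T0 C | T0 T0 | T1 X2 | a | b
  A -> T0 T0
  B -> T0 T0 | b
  C -> a
  T0 -> b
  T1 -> a
  X2 -> T1 T0

CYK table (by increasing span):
  cell(0,0) a: {C,S,T1}  orig:{C,S}
  cell(1,1) a: {C,S,T1}  orig:{C,S}
  cell(2,2) b: {B,S,T0}  orig:{B,S}
  cell(0,1) aa: ∅
  cell(1,2) ab: {X2}  orig:{}
  cell(0,2) aab: {S}

S ∈ T[0,2] ⇒ YES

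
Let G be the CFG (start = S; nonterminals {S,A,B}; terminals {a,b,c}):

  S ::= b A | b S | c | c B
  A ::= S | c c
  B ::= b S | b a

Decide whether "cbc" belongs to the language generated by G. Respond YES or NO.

CNF form of G:
  S -> T0 A | T0 S | T1 B | c
  A -> T0 A | T0 S | T1 B | T1 T1 | c
  B -> T0 S | T0 T2
  T0 -> b
  T1 -> c
  T2 -> a

CYK fill:
  T[0,0] 'c' = {A,S,T1}  orig:{A,S}
  T[1,1] 'b' = {T0}  orig:{}
  T[2,2] 'c' = {A,S,T1}  orig:{A,S}
  T[0,1] 'cb' = ∅
  T[1,2] 'bc' = {A,B,S}
  T[0,2] 'cbc' = {A,S}

S ∈ T[0,2] ⇒ YES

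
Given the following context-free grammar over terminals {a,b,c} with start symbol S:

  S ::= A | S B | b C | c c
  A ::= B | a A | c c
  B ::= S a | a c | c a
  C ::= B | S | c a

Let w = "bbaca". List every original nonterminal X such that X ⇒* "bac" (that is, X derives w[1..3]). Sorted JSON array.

CNF form of G:
  S -> S B | S T0 | T0 A | T0 T1 | T1 T0 | T1 T1 | T2 C
  A -> S T0 | T0 A | T0 T1 | T1 T0 | T1 T1
  B -> S T0 | T0 T1 | T1 T0
  C -> S B | S T0 | T0 A | T0 T1 | T1 T0 | T1 T1 | T2 C
  T0 -> a
  T1 -> c
  T2 -> b

CYK table (by increasing span), restricted to cells inside w[1..3]:
  [1..1]={T2}  "b"  orig:{}
  [2..2]={T0}  "a"  orig:{}
  [3..3]={T1}  "c"  orig:{}
  [1..2]=∅  "ba"
  [2..3]={A,B,C,S}  "ac"
  [1..3]={C,S}  "bac"

Original NTs in T[1,3] deriving "bac": ["C", "S"]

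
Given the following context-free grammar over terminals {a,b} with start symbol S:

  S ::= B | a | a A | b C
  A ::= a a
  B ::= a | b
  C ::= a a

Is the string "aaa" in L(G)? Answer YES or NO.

CNF form of G:
  S -> T0 A | T1 C | a | b
  A -> T0 T0
  B -> a | b
  C -> T0 T0
  T0 -> a
  T1 -> b

Fill CYK table bottom-up:
  [0..0]={B,S,T0}  "a"  orig:{B,S}
  [1..1]={B,S,T0}  "a"  orig:{B,S}
  [2..2]={B,S,T0}  "a"  orig:{B,S}
  [0..1]={A,C}  "aa"
  [1..2]={A,C}  "aa"
  [0..2]={S}  "aaa"

S ∈ T[0,2] ⇒ YES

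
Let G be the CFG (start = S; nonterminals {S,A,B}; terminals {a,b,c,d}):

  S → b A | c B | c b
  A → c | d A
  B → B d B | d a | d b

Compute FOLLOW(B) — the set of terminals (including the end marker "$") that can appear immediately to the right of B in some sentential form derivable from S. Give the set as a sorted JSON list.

Compute FIRST by fixpoint:
pass 1:
  A via A→c: +{c}
  A via A→d A: +{d}
  B via B→d a: +{d}
  S via S→b A: +{b}
  S via S→c B: +{c}
  S: {b,c}  A: {c,d}  B: {d}
pass 2: — fixpoint
  S: {b,c}  A: {c,d}  B: {d}

FOLLOW iteration:
seed FOLLOW(S) with $
iter 1:
  B→B d B: FOLLOW(B) ⊇ FIRST(d) = {d}; new: +{d}
  S→b A: FOLLOW(A) ⊇ FOLLOW(S) ⊇ {$}; new: +{$}
  S→c B: FOLLOW(B) ⊇ FOLLOW(S) ⊇ {$}; new: +{$}
  FOLLOW(S)={$}  FOLLOW(A)={$}  FOLLOW(B)={$,d}
iter 2: done
  FOLLOW(S)={$}  FOLLOW(A)={$}  FOLLOW(B)={$,d}

FOLLOW(B) = ["$", "d"]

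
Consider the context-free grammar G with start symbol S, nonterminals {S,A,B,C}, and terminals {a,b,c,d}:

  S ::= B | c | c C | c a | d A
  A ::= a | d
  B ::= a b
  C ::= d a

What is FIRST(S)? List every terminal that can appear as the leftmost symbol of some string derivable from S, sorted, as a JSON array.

FIRST iteration:
pass 1:
  A via A→a: +{a}
  A via A→d: +{d}
  B via B→a b: +{a}
  C via C→d a: +{d}
  S via S→B: +{a}
  S via S→c: +{c}
  S via S→d A: +{d}
  S: {a,c,d}  A: {a,d}  B: {a}  C: {d}
pass 2: (no change)
  S: {a,c,d}  A: {a,d}  B: {a}  C: {d}

FIRST(S) = ["a", "c", "d"]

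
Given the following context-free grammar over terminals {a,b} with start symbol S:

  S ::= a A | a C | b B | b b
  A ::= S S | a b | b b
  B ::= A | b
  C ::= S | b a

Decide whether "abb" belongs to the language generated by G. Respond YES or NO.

Convert to CNF:
  S -> T0 A | T0 C | T1 B | T1 T1
  A -> S S | T0 T1 | T1 T1
  B -> S S | T0 T1 | T1 T1 | b
  C -> T0 A | T0 C | T1 B | T1 T0 | T1 T1
  T0 -> a
  T1 -> b

CYK table (by increasing span):
  [0..0]={T0}  "a"  orig:{}
  [1..1]={B,T1}  "b"  orig:{B}
  [2..2]={B,T1}  "b"  orig:{B}
  [0..1]={A,B}  "ab"
  [1..2]={A,B,C,S}  "bb"
  [0..2]={C,S}  "abb"

S ∈ T[0,2] ⇒ YES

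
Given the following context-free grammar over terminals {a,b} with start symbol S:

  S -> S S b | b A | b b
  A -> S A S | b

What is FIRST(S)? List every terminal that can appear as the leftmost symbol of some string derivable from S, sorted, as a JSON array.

FIRST sets, iterate to fixpoint:
round 1:
  A via A→b: +{b}
  S via S→b A: +{b}
  S: {b}  A: {b}
round 2: (no change)
  S: {b}  A: {b}

FIRST(S) = ["b"]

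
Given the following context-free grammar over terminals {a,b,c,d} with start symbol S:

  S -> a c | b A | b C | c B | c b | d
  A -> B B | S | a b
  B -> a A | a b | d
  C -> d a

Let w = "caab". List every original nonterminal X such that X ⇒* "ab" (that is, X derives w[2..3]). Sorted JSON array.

Convert to CNF:
  S -> T0 T2 | T1 A | T1 C | T2 B | T2 T1 | d
  A -> B B | T0 T1 | T0 T2 | T1 A | T1 C | T2 B | T2 T1 | d
  B -> T0 A | T0 T1 | d
  C -> T3 T0
  T0 -> a
  T1 -> b
  T2 -> c
  T3 -> d

CYK table (by increasing span) (cells [i..j] with 2 ≤ i ≤ j ≤ 3 only):
  cell(2,2) a: {T0}  orig:{}
  cell(3,3) b: {T1}  orig:{}
  cell(2,3) ab: {A,B}

Original NTs in T[2,3] deriving "ab": ["A", "B"]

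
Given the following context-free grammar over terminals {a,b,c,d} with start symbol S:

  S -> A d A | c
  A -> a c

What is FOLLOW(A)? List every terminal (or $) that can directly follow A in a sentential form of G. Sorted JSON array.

FIRST sets, iterate to fixpoint:
[1]
  A via A→a c: +{a}
  S via S→A d A: +{a}
  S via S→c: +{c}
  S: {a,c}  A: {a}
[2] done
  S: {a,c}  A: {a}

Compute FOLLOW by fixpoint:
seed FOLLOW(S) with $
iter 1:
  S→A d A: FOLLOW(A) ⊇ FIRST(d) = {d}; new: +{d}
  S→A d A: FOLLOW(A) ⊇ FOLLOW(S) ⊇ {$}; new: +{$}
  FOLLOW(S)={$}  FOLLOW(A)={$,d}
iter 2: (no change)
  FOLLOW(S)={$}  FOLLOW(A)={$,d}

FOLLOW(A) = ["$", "d"]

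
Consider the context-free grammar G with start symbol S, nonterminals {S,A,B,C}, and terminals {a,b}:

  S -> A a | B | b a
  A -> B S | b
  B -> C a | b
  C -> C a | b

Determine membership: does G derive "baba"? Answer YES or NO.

Convert to CNF:
  S -> A T0 | C T0 | T1 T0 | b
  A -> B S | b
  B -> C T0 | b
  C -> C T0 | b
  T0 -> a
  T1 -> b

Fill CYK table bottom-up:
  T[0,0] 'b' = {A,B,C,S,T1}  orig:{A,B,C,S}
  T[1,1] 'a' = {T0}  orig:{}
  T[2,2] 'b' = {A,B,C,S,T1}  orig:{A,B,C,S}
  T[3,3] 'a' = {T0}  orig:{}
  T[0,1] 'ba' = {B,C,S}
  T[1,2] 'ab' = ∅
  T[2,3] 'ba' = {B,C,S}
  T[0,2] 'bab' = {A}
  T[1,3] 'aba' = ∅
  T[0,3] 'baba' = {A,S}

S ∈ T[0,3] ⇒ YES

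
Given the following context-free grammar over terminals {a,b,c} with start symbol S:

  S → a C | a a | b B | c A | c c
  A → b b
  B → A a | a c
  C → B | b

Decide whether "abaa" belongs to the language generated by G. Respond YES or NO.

CNF form of G:
  S -> T0 B | T1 C | T1 T1 | T2 A | T2 T2
  A -> T0 T0
  B -> A T1 | T1 T2
  C -> A T1 | T1 T2 | b
  T0 -> b
  T1 -> a
  T2 -> c

Fill CYK table bottom-up:
  T[0,0] 'a' = {T1}  orig:{}
  T[1,1] 'b' = {C,T0}  orig:{C}
  T[2,2] 'a' = {T1}  orig:{}
  T[3,3] 'a' = {T1}  orig:{}
  T[0,1] 'ab' = {S}
  T[1,2] 'ba' = ∅
  T[2,3] 'aa' = {S}
  T[0,2] 'aba' = ∅
  T[1,3] 'baa' = ∅
  T[0,3] 'abaa' = ∅

S ∉ T[0,3] ⇒ NO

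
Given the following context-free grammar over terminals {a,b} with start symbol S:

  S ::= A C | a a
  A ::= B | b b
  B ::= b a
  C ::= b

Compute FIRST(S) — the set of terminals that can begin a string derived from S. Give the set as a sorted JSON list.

FIRST sets, iterate to fixpoint:
pass 1:
  A via A→b b: +{b}
  B via B→b a: +{b}
  C via C→b: +{b}
  S via S→A C: +{b}
  S via S→a a: +{a}
  FIRST[S]={a,b}  FIRST[A]={b}  FIRST[B]={b}  FIRST[C]={b}
pass 2: — fixpoint
  FIRST[S]={a,b}  FIRST[A]={b}  FIRST[B]={b}  FIRST[C]={b}

FIRST(S) = ["a", "b"]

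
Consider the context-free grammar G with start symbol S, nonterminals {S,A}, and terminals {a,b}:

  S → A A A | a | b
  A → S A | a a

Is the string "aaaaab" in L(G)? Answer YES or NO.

Convert to CNF:
  S -> A X1 | a | b
  A -> S A | T0 T0
  T0 -> a
  X1 -> A A

CYK fill:
  cell(0,0) a: {S,T0}  orig:{S}
  cell(1,1) a: {S,T0}  orig:{S}
  cell(2,2) a: {S,T0}  orig:{S}
  cell(3,3) a: {S,T0}  orig:{S}
  cell(4,4) a: {S,T0}  orig:{S}
  cell(5,5) b: {S}
  cell(0,1) aa: {A}
  cell(1,2) aa: {A}
  cell(2,3) aa: {A}
  cell(3,4) aa: {A}
  cell(4,5) ab: ∅
  cell(0,2) aaa: {A}
  cell(1,3) aaa: {A}
  cell(2,4) aaa: {A}
  cell(3,5) aab: ∅
  cell(0,3) aaaa: {A,X1}  orig:{A}
  cell(1,4) aaaa: {A,X1}  orig:{A}
  cell(2,5) aaab: ∅
  cell(0,4) aaaaa: {A,X1}  orig:{A}
  cell(1,5) aaaab: ∅
  cell(0,5) aaaaab: ∅

S ∉ T[0,5] ⇒ NO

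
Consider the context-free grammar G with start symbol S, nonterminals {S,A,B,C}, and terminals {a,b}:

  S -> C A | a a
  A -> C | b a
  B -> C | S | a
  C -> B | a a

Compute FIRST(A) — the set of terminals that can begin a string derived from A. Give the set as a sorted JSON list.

Compute FIRST by fixpoint:
pass 1:
  A via A→b a: +{b}
  B via B→a: +{a}
  C via C→B: +{a}
  S via S→C A: +{a}
  FIRST[S]={a}  FIRST[A]={b}  FIRST[B]={a}  FIRST[C]={a}
pass 2:
  A via A→C: +{a}
  FIRST[S]={a}  FIRST[A]={a,b}  FIRST[B]={a}  FIRST[C]={a}
pass 3: — fixpoint
  FIRST[S]={a}  FIRST[A]={a,b}  FIRST[B]={a}  FIRST[C]={a}

FIRST(A) = ["a", "b"]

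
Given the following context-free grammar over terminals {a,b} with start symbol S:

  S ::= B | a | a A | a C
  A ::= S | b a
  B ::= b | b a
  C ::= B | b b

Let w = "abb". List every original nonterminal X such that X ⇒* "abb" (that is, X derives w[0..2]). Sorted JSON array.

Convert to CNF:
  S -> T0 A | T0 C | T1 T0 | a | b
  A -> T0 A | T0 C | T1 T0 | a | b
  B -> T1 T0 | b
  C -> T1 T0 | T1 T1 | b
  T0 -> a
  T1 -> b

Fill CYK table bottom-up (cells [i..j] with 0 ≤ i ≤ j ≤ 2 only):
  [0..0]={A,S,T0}  "a"  orig:{A,S}
  [1..1]={A,B,C,S,T1}  "b"  orig:{A,B,C,S}
  [2..2]={A,B,C,S,T1}  "b"  orig:{A,B,C,S}
  [0..1]={A,S}  "ab"
  [1..2]={C}  "bb"
  [0..2]={A,S}  "abb"

Original NTs in T[0,2] deriving "abb": ["A", "S"]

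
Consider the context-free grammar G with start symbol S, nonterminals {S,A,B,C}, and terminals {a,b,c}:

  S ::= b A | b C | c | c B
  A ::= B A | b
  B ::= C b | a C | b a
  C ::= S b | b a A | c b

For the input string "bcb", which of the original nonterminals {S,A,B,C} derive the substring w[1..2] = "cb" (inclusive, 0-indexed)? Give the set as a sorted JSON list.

Convert to CNF:
  S -> T0 A | T0 C | T2 B | c
  A -> B A | b
  B -> C T0 | T0 T1 | T1 C
  C -> S T0 | T0 X3 | T2 T0
  T0 -> b
  T1 -> a
  T2 -> c
  X3 -> T1 A

CYK table (by increasing span), restricted to cells inside w[1..2]:
  cell(1,1) c: {S,T2}  orig:{S}
  cell(2,2) b: {A,T0}  orig:{A}
  cell(1,2) cb: {C}

Original NTs in T[1,2] deriving "cb": ["C"]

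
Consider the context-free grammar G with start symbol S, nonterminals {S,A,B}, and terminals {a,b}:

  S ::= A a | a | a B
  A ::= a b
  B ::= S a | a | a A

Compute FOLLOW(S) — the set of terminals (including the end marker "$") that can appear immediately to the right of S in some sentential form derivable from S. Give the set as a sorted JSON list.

Compute FIRST by fixpoint:
[1]
  A via A→a b: +{a}
  B via B→a: +{a}
  S via S→A a: +{a}
  FIRST[S]={a}  FIRST[A]={a}  FIRST[B]={a}
[2] — fixpoint
  FIRST[S]={a}  FIRST[A]={a}  FIRST[B]={a}

Compute FOLLOW by fixpoint:
FOLLOW(S) := {$}
round 1:
  B→S a: FOLLOW(S) ⊇ FIRST(a) = {a}; new: +{a}
  S→A a: FOLLOW(A) ⊇ FIRST(a) = {a}; new: +{a}
  S→a B: FOLLOW(B) ⊇ FOLLOW(S) ⊇ {$,a}; new: +{$,a}
  FOLLOW[S]={$,a}  FOLLOW[A]={a}  FOLLOW[B]={$,a}
round 2:
  B→a A: FOLLOW(A) ⊇ FOLLOW(B) ⊇ {$,a}; new: +{$}
  FOLLOW[S]={$,a}  FOLLOW[A]={$,a}  FOLLOW[B]={$,a}
round 3: (stable)
  FOLLOW[S]={$,a}  FOLLOW[A]={$,a}  FOLLOW[B]={$,a}

FOLLOW(S) = ["$", "a"]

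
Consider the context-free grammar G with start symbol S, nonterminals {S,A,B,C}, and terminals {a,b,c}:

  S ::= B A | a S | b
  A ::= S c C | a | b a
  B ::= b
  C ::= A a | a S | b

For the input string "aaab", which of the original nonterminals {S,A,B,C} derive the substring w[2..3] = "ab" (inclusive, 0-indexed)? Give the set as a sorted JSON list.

CNF form of G:
  S -> B A | T2 S | b
  A -> S X3 | T1 T2 | a
  B -> b
  C -> A T2 | T2 S | b
  T0 -> c
  T1 -> b
  T2 -> a
  X3 -> T0 C

CYK fill — only the sub-triangle for w[2..3]:
  [2..2]={A,T2}  "a"  orig:{A}
  [3..3]={B,C,S,T1}  "b"  orig:{B,C,S}
  [2..3]={C,S}  "ab"

Original NTs in T[2,3] deriving "ab": ["C", "S"]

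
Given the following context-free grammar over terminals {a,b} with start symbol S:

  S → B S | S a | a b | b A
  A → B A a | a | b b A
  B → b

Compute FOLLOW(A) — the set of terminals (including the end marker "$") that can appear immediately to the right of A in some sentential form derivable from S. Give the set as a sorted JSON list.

FIRST iteration:
pass 1:
  A via A→a: +{a}
  A via A→b b A: +{b}
  B via B→b: +{b}
  S via S→B S: +{b}
  S via S→a b: +{a}
  S: {a,b}  A: {a,b}  B: {b}
pass 2: done
  S: {a,b}  A: {a,b}  B: {b}

Compute FOLLOW by fixpoint:
FOLLOW(S) := {$}
[1]
  A→B A a: FOLLOW(B) ⊇ FIRST(A) = {a,b}; new: +{a,b}
  A→B A a: FOLLOW(A) ⊇ FIRST(a) = {a}; new: +{a}
  S→S a: FOLLOW(S) ⊇ FIRST(a) = {a}; new: +{a}
  S→b A: FOLLOW(A) ⊇ FOLLOW(S) ⊇ {$,a}; new: +{$}
  FOLLOW(S)={$,a}  FOLLOW(A)={$,a}  FOLLOW(B)={a,b}
[2] done
  FOLLOW(S)={$,a}  FOLLOW(A)={$,a}  FOLLOW(B)={a,b}

FOLLOW(A) = ["$", "a"]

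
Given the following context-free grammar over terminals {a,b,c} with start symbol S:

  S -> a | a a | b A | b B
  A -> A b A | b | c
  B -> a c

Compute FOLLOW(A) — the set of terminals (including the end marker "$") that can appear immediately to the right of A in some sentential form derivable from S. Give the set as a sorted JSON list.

FIRST sets, iterate to fixpoint:
round 1:
  A via A→b: +{b}
  A via A→c: +{c}
  B via B→a c: +{a}
  S via S→a: +{a}
  S via S→b A: +{b}
  FIRST(S)={a,b}  FIRST(A)={b,c}  FIRST(B)={a}
round 2: done
  FIRST(S)={a,b}  FIRST(A)={b,c}  FIRST(B)={a}

Compute FOLLOW by fixpoint:
seed FOLLOW(S) with $
round 1:
  A→A b A: FOLLOW(A) ⊇ FIRST(b) = {b}; new: +{b}
  S→b A: FOLLOW(A) ⊇ FOLLOW(S) ⊇ {$}; new: +{$}
  S→b B: FOLLOW(B) ⊇ FOLLOW(S) ⊇ {$}; new: +{$}
  FOLLOW(S)={$}  FOLLOW(A)={$,b}  FOLLOW(B)={$}
round 2: — fixpoint
  FOLLOW(S)={$}  FOLLOW(A)={$,b}  FOLLOW(B)={$}

FOLLOW(A) = ["$", "b"]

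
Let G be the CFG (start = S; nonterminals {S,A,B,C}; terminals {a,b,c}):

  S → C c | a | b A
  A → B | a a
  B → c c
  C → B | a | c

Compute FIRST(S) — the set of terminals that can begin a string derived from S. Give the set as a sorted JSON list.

FIRST sets, iterate to fixpoint:
round 1:
  A via A→a a: +{a}
  B via B→c c: +{c}
  C via C→B: +{c}
  C via C→a: +{a}
  S via S→C c: +{a,c}
  S via S→b A: +{b}
  S: {a,b,c}  A: {a}  B: {c}  C: {a,c}
round 2:
  A via A→B: +{c}
  S: {a,b,c}  A: {a,c}  B: {c}  C: {a,c}
round 3: (no change)
  S: {a,b,c}  A: {a,c}  B: {c}  C: {a,c}

FIRST(S) = ["a", "b", "c"]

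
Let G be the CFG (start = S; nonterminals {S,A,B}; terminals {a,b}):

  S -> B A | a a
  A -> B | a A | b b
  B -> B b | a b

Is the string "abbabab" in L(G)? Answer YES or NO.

Convert to CNF:
  S -> B A | T1 T1
  A -> B T0 | T0 T0 | T1 A | T1 T0
  B -> B T0 | T1 T0
  T0 -> b
  T1 -> a

Fill CYK table bottom-up:
  cell(0,0) a: {T1}  orig:{}
  cell(1,1) b: {T0}  orig:{}
  cell(2,2) b: {T0}  orig:{}
  cell(3,3) a: {T1}  orig:{}
  cell(4,4) b: {T0}  orig:{}
  cell(5,5) a: {T1}  orig:{}
  cell(6,6) b: {T0}  orig:{}
  cell(0,1) ab: {A,B}
  cell(1,2) bb: {A}
  cell(2,3) ba: ∅
  cell(3,4) ab: {A,B}
  cell(4,5) ba: ∅
  cell(5,6) ab: {A,B}
  cell(0,2) abb: {A,B}
  cell(1,3) bba: ∅
  cell(2,4) bab: ∅
  cell(3,5) aba: ∅
  cell(4,6) bab: ∅
  cell(0,3) abba: ∅
  cell(1,4) bbab: ∅
  cell(2,5) baba: ∅
  cell(3,6) abab: {S}
  cell(0,4) abbab: {S}
  cell(1,5) bbaba: ∅
  cell(2,6) babab: ∅
  cell(0,5) abbaba: ∅
  cell(1,6) bbabab: ∅
  cell(0,6) abbabab: ∅

S ∉ T[0,6] ⇒ NO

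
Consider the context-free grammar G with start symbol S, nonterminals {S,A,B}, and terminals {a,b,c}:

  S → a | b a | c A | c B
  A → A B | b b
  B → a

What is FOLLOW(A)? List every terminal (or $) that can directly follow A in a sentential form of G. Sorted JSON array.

FIRST iteration:
[1]
  A via A→b b: +{b}
  B via B→a: +{a}
  S via S→a: +{a}
  S via S→b a: +{b}
  S via S→c A: +{c}
  S: {a,b,c}  A: {b}  B: {a}
[2] — fixpoint
  S: {a,b,c}  A: {b}  B: {a}

FOLLOW sets:
initialize: $ ∈ FOLLOW(S)
pass 1:
  A→A B: FOLLOW(A) ⊇ FIRST(B) = {a}; new: +{a}
  A→A B: FOLLOW(B) ⊇ FOLLOW(A) ⊇ {a}; new: +{a}
  S→c A: FOLLOW(A) ⊇ FOLLOW(S) ⊇ {$}; new: +{$}
  S→c B: FOLLOW(B) ⊇ FOLLOW(S) ⊇ {$}; new: +{$}
  FOLLOW(S)={$}  FOLLOW(A)={$,a}  FOLLOW(B)={$,a}
pass 2: — fixpoint
  FOLLOW(S)={$}  FOLLOW(A)={$,a}  FOLLOW(B)={$,a}

FOLLOW(A) = ["$", "a"]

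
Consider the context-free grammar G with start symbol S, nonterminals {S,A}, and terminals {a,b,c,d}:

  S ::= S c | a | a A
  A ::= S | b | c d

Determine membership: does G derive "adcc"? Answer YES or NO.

Convert to CNF:
  S -> S T0 | T1 A | a
  A -> S T0 | T0 T2 | T1 A | a | b
  T0 -> c
  T1 -> a
  T2 -> d

CYK fill:
  [0..0]={A,S,T1}  "a"  orig:{A,S}
  [1..1]={T2}  "d"  orig:{}
  [2..2]={T0}  "c"  orig:{}
  [3..3]={T0}  "c"  orig:{}
  [0..1]=∅  "ad"
  [1..2]=∅  "dc"
  [2..3]=∅  "cc"
  [0..2]=∅  "adc"
  [1..3]=∅  "dcc"
  [0..3]=∅  "adcc"

S ∉ T[0,3] ⇒ NO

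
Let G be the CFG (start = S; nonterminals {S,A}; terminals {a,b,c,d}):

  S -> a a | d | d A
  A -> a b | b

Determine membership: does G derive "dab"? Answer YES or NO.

Convert to CNF:
  S -> T0 T0 | T2 A | d
  A -> T0 T1 | b
  T0 -> a
  T1 -> b
  T2 -> d

CYK fill:
  T[0,0] 'd' = {S,T2}  orig:{S}
  T[1,1] 'a' = {T0}  orig:{}
  T[2,2] 'b' = {A,T1}  orig:{A}
  T[0,1] 'da' = ∅
  T[1,2] 'ab' = {A}
  T[0,2] 'dab' = {S}

S ∈ T[0,2] ⇒ YES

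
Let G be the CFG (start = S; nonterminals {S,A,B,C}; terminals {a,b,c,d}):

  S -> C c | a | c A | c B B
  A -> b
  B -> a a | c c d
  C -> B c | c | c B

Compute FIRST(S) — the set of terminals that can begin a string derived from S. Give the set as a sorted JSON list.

FIRST sets, iterate to fixpoint:
round 1:
  A via A→b: +{b}
  B via B→a a: +{a}
  B via B→c c d: +{c}
  C via C→B c: +{a,c}
  S via S→C c: +{a,c}
  S: {a,c}  A: {b}  B: {a,c}  C: {a,c}
round 2: — fixpoint
  S: {a,c}  A: {b}  B: {a,c}  C: {a,c}

FIRST(S) = ["a", "c"]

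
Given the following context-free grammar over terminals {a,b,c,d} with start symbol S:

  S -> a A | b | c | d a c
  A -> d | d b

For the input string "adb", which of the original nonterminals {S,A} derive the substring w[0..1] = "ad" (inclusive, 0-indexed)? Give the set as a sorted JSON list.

CNF form of G:
  S -> T0 X4 | T2 A | b | c
  A -> T0 T1 | d
  T0 -> d
  T1 -> b
  T2 -> a
  T3 -> c
  X4 -> T2 T3

CYK table (by increasing span), restricted to cells inside w[0..1]:
  T[0,0] 'a' = {T2}  orig:{}
  T[1,1] 'd' = {A,T0}  orig:{A}
  T[0,1] 'ad' = {S}

Original NTs in T[0,1] deriving "ad": ["S"]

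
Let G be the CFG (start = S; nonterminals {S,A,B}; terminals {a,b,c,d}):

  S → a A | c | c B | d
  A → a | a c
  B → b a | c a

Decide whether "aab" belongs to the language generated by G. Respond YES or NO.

Convert to CNF:
  S -> T0 A | T1 B | c | d
  A -> T0 T1 | a
  B -> T1 T0 | T2 T0
  T0 -> a
  T1 -> c
  T2 -> b

CYK fill:
  cell(0,0) a: {A,T0}  orig:{A}
  cell(1,1) a: {A,T0}  orig:{A}
  cell(2,2) b: {T2}  orig:{}
  cell(0,1) aa: {S}
  cell(1,2) ab: ∅
  cell(0,2) aab: ∅

S ∉ T[0,2] ⇒ NO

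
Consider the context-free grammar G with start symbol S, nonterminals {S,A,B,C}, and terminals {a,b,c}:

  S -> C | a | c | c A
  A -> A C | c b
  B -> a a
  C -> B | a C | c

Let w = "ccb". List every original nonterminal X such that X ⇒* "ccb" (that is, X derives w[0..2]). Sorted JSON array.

Convert to CNF:
  S -> T0 A | T2 C | T2 T2 | a | c
  A -> A C | T0 T1
  B -> T2 T2
  C -> T2 C | T2 T2 | c
  T0 -> c
  T1 -> b
  T2 -> a

Fill CYK table bottom-up, restricted to cells inside w[0..2]:
  cell(0,0) c: {C,S,T0}  orig:{C,S}
  cell(1,1) c: {C,S,T0}  orig:{C,S}
  cell(2,2) b: {T1}  orig:{}
  cell(0,1) cc: ∅
  cell(1,2) cb: {A}
  cell(0,2) ccb: {S}

Original NTs in T[0,2] deriving "ccb": ["S"]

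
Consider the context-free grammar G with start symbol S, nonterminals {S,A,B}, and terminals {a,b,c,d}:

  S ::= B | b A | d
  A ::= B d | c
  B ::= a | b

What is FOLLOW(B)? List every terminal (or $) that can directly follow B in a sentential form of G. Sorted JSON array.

Compute FIRST by fixpoint:
iter 1:
  A via A→c: +{c}
  B via B→a: +{a}
  B via B→b: +{b}
  S via S→B: +{a,b}
  S via S→d: +{d}
  FIRST(S)={a,b,d}  FIRST(A)={c}  FIRST(B)={a,b}
iter 2:
  A via A→B d: +{a,b}
  FIRST(S)={a,b,d}  FIRST(A)={a,b,c}  FIRST(B)={a,b}
iter 3: (stable)
  FIRST(S)={a,b,d}  FIRST(A)={a,b,c}  FIRST(B)={a,b}

FOLLOW sets:
seed FOLLOW(S) with $
round 1:
  A→B d: FOLLOW(B) ⊇ FIRST(d) = {d}; new: +{d}
  S→B: FOLLOW(B) ⊇ FOLLOW(S) ⊇ {$}; new: +{$}
  S→b A: FOLLOW(A) ⊇ FOLLOW(S) ⊇ {$}; new: +{$}
  S: {$}  A: {$}  B: {$,d}
round 2: (no change)
  S: {$}  A: {$}  B: {$,d}

FOLLOW(B) = ["$", "d"]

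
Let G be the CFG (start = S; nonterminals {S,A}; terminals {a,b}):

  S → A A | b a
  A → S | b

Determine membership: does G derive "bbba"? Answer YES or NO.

CNF form of G:
  S -> A A | T0 T1
  A -> A A | T0 T1 | b
  T0 -> b
  T1 -> a

CYK fill:
  T[0,0] 'b' = {A,T0}  orig:{A}
  T[1,1] 'b' = {A,T0}  orig:{A}
  T[2,2] 'b' = {A,T0}  orig:{A}
  T[3,3] 'a' = {T1}  orig:{}
  T[0,1] 'bb' = {A,S}
  T[1,2] 'bb' = {A,S}
  T[2,3] 'ba' = {A,S}
  T[0,2] 'bbb' = {A,S}
  T[1,3] 'bba' = {A,S}
  T[0,3] 'bbba' = {A,S}

S ∈ T[0,3] ⇒ YES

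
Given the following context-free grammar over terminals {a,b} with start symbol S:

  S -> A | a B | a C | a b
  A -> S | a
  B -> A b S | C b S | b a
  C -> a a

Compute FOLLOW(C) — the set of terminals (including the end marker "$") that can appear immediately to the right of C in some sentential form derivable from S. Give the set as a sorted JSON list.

FIRST sets, iterate to fixpoint:
iter 1:
  A via A→a: +{a}
  B via B→A b S: +{a}
  B via B→b a: +{b}
  C via C→a a: +{a}
  S via S→A: +{a}
  S: {a}  A: {a}  B: {a,b}  C: {a}
iter 2: done
  S: {a}  A: {a}  B: {a,b}  C: {a}

FOLLOW sets:
FOLLOW(S) := {$}
iter 1:
  B→A b S: FOLLOW(A) ⊇ FIRST(b) = {b}; new: +{b}
  B→C b S: FOLLOW(C) ⊇ FIRST(b) = {b}; new: +{b}
  S→A: FOLLOW(A) ⊇ FOLLOW(S) ⊇ {$}; new: +{$}
  S→a B: FOLLOW(B) ⊇ FOLLOW(S) ⊇ {$}; new: +{$}
  S→a C: FOLLOW(C) ⊇ FOLLOW(S) ⊇ {$}; new: +{$}
  S: {$}  A: {$,b}  B: {$}  C: {$,b}
iter 2:
  A→S: FOLLOW(S) ⊇ FOLLOW(A) ⊇ {$,b}; new: +{b}
  S→a B: FOLLOW(B) ⊇ FOLLOW(S) ⊇ {$,b}; new: +{b}
  S: {$,b}  A: {$,b}  B: {$,b}  C: {$,b}
iter 3: (stable)
  S: {$,b}  A: {$,b}  B: {$,b}  C: {$,b}

FOLLOW(C) = ["$", "b"]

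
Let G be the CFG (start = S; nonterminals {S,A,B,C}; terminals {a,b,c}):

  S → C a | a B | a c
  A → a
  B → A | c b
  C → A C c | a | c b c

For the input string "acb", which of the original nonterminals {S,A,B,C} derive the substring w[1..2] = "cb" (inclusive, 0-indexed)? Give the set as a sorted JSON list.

Convert to CNF:
  S -> C T2 | T2 B | T2 T0
  A -> a
  B -> T0 T1 | a
  C -> A X3 | T0 X4 | a
  T0 -> c
  T1 -> b
  T2 -> a
  X3 -> C T0
  X4 -> T1 T0

Fill CYK table bottom-up, restricted to cells inside w[1..2]:
  [1..1]={T0}  "c"  orig:{}
  [2..2]={T1}  "b"  orig:{}
  [1..2]={B}  "cb"

Original NTs in T[1,2] deriving "cb": ["B"]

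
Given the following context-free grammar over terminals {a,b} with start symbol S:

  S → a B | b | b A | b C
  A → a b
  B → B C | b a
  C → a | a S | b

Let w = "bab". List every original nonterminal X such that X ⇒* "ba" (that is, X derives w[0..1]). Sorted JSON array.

Convert to CNF:
  S -> T0 B | T1 A | T1 C | b
  A -> T0 T1
  B -> B C | T1 T0
  C -> T0 S | a | b
  T0 -> a
  T1 -> b

CYK fill (cells [i..j] with 0 ≤ i ≤ j ≤ 1 only):
  cell(0,0) b: {C,S,T1}  orig:{C,S}
  cell(1,1) a: {C,T0}  orig:{C}
  cell(0,1) ba: {B,S}

Original NTs in T[0,1] deriving "ba": ["B", "S"]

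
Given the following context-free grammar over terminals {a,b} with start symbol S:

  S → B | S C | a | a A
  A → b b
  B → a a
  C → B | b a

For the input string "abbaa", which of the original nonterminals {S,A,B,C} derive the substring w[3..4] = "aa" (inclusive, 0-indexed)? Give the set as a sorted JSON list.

Convert to CNF:
  S -> S C | T1 A | T1 T1 | a
  A -> T0 T0
  B -> T1 T1
  C -> T0 T1 | T1 T1
  T0 -> b
  T1 -> a

CYK fill (cells [i..j] with 3 ≤ i ≤ j ≤ 4 only):
  cell(3,3) a: {S,T1}  orig:{S}
  cell(4,4) a: {S,T1}  orig:{S}
  cell(3,4) aa: {B,C,S}

Original NTs in T[3,4] deriving "aa": ["B", "C", "S"]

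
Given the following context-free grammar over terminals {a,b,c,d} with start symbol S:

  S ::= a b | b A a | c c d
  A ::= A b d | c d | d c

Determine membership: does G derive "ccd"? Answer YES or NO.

CNF form of G:
  S -> T0 X5 | T2 X6 | T3 T0
  A -> A X4 | T1 T2 | T2 T1
  T0 -> b
  T1 -> d
  T2 -> c
  T3 -> a
  X4 -> T0 T1
  X5 -> A T3
  X6 -> T2 T1

CYK fill:
  T[0,0] 'c' = {T2}  orig:{}
  T[1,1] 'c' = {T2}  orig:{}
  T[2,2] 'd' = {T1}  orig:{}
  T[0,1] 'cc' = ∅
  T[1,2] 'cd' = {A,X6}  orig:{A}
  T[0,2] 'ccd' = {S}

S ∈ T[0,2] ⇒ YES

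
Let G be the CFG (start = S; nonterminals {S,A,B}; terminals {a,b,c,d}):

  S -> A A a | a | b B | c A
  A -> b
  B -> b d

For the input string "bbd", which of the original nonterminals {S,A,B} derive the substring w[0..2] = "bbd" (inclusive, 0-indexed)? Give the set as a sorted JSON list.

CNF form of G:
  S -> A X4 | T0 B | T3 A | a
  A -> b
  B -> T0 T1
  T0 -> b
  T1 -> d
  T2 -> a
  T3 -> c
  X4 -> A T2

CYK fill — only the sub-triangle for w[0..2]:
  T[0,0] 'b' = {A,T0}  orig:{A}
  T[1,1] 'b' = {A,T0}  orig:{A}
  T[2,2] 'd' = {T1}  orig:{}
  T[0,1] 'bb' = ∅
  T[1,2] 'bd' = {B}
  T[0,2] 'bbd' = {S}

Original NTs in T[0,2] deriving "bbd": ["S"]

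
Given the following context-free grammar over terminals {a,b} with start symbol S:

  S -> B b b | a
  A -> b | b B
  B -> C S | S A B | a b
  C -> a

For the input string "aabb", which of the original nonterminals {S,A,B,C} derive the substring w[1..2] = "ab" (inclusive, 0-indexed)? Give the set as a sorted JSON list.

Convert to CNF:
  S -> B X3 | a
  A -> T0 B | b
  B -> C S | S X2 | T1 T0
  C -> a
  T0 -> b
  T1 -> a
  X2 -> A B
  X3 -> T0 T0

CYK fill, restricted to cells inside w[1..2]:
  T[1,1] 'a' = {C,S,T1}  orig:{C,S}
  T[2,2] 'b' = {A,T0}  orig:{A}
  T[1,2] 'ab' = {B}

Original NTs in T[1,2] deriving "ab": ["B"]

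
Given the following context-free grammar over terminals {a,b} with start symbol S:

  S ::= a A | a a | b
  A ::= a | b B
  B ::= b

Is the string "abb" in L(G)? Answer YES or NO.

Convert to CNF:
  S -> T1 A | T1 T1 | b
  A -> T0 B | a
  B -> b
  T0 -> b
  T1 -> a

CYK fill:
  T[0,0] 'a' = {A,T1}  orig:{A}
  T[1,1] 'b' = {B,S,T0}  orig:{B,S}
  T[2,2] 'b' = {B,S,T0}  orig:{B,S}
  T[0,1] 'ab' = ∅
  T[1,2] 'bb' = {A}
  T[0,2] 'abb' = {S}

S ∈ T[0,2] ⇒ YES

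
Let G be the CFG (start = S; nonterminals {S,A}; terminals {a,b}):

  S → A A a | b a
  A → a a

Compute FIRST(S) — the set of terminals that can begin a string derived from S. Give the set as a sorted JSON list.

Compute FIRST by fixpoint:
pass 1:
  A via A→a a: +{a}
  S via S→A A a: +{a}
  S via S→b a: +{b}
  FIRST(S)={a,b}  FIRST(A)={a}
pass 2: done
  FIRST(S)={a,b}  FIRST(A)={a}

FIRST(S) = ["a", "b"]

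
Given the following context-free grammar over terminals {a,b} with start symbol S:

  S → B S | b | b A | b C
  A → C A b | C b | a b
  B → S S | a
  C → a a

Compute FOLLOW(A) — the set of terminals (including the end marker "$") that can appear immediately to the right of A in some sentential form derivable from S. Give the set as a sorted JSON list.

FIRST iteration:
iter 1:
  A via A→a b: +{a}
  B via B→a: +{a}
  C via C→a a: +{a}
  S via S→B S: +{a}
  S via S→b: +{b}
  S: {a,b}  A: {a}  B: {a}  C: {a}
iter 2:
  B via B→S S: +{b}
  S: {a,b}  A: {a}  B: {a,b}  C: {a}
iter 3: — fixpoint
  S: {a,b}  A: {a}  B: {a,b}  C: {a}

FOLLOW sets:
seed FOLLOW(S) with $
pass 1:
  A→C A b: FOLLOW(C) ⊇ FIRST(A) = {a}; new: +{a}
  A→C A b: FOLLOW(A) ⊇ FIRST(b) = {b}; new: +{b}
  A→C b: FOLLOW(C) ⊇ FIRST(b) = {b}; new: +{b}
  B→S S: FOLLOW(S) ⊇ FIRST(S) = {a,b}; new: +{a,b}
  S→B S: FOLLOW(B) ⊇ FIRST(S) = {a,b}; new: +{a,b}
  S→b A: FOLLOW(A) ⊇ FOLLOW(S) ⊇ {$,a,b}; new: +{$,a}
  S→b C: FOLLOW(C) ⊇ FOLLOW(S) ⊇ {$,a,b}; new: +{$}
  FOLLOW(S)={$,a,b}  FOLLOW(A)={$,a,b}  FOLLOW(B)={a,b}  FOLLOW(C)={$,a,b}
pass 2: done
  FOLLOW(S)={$,a,b}  FOLLOW(A)={$,a,b}  FOLLOW(B)={a,b}  FOLLOW(C)={$,a,b}

FOLLOW(A) = ["$", "a", "b"]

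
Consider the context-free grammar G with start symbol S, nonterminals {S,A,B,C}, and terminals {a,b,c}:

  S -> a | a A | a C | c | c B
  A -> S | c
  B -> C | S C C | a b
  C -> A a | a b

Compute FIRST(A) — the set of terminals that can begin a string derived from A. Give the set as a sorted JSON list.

Compute FIRST by fixpoint:
iter 1:
  A via A→c: +{c}
  B via B→a b: +{a}
  C via C→A a: +{c}
  C via C→a b: +{a}
  S via S→a: +{a}
  S via S→c: +{c}
  FIRST(S)={a,c}  FIRST(A)={c}  FIRST(B)={a}  FIRST(C)={a,c}
iter 2:
  A via A→S: +{a}
  B via B→C: +{c}
  FIRST(S)={a,c}  FIRST(A)={a,c}  FIRST(B)={a,c}  FIRST(C)={a,c}
iter 3: (stable)
  FIRST(S)={a,c}  FIRST(A)={a,c}  FIRST(B)={a,c}  FIRST(C)={a,c}

FIRST(A) = ["a", "c"]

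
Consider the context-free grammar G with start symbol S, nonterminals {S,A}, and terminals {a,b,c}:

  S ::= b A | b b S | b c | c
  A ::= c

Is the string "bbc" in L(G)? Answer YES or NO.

Convert to CNF:
  S -> T0 A | T0 T1 | T0 X2 | c
  A -> c
  T0 -> b
  T1 -> c
  X2 -> T0 S

CYK fill:
  [0..0]={T0}  "b"  orig:{}
  [1..1]={T0}  "b"  orig:{}
  [2..2]={A,S,T1}  "c"  orig:{A,S}
  [0..1]=∅  "bb"
  [1..2]={S,X2}  "bc"  orig:{S}
  [0..2]={S,X2}  "bbc"  orig:{S}

S ∈ T[0,2] ⇒ YES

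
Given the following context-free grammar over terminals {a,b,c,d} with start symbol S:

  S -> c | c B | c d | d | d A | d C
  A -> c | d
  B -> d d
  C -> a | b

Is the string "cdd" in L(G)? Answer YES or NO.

CNF form of G:
  S -> T0 A | T0 C | T1 B | T1 T0 | c | d
  A -> c | d
  B -> T0 T0
  C -> a | b
  T0 -> d
  T1 -> c

Fill CYK table bottom-up:
  T[0,0] 'c' = {A,S,T1}  orig:{A,S}
  T[1,1] 'd' = {A,S,T0}  orig:{A,S}
  T[2,2] 'd' = {A,S,T0}  orig:{A,S}
  T[0,1] 'cd' = {S}
  T[1,2] 'dd' = {B,S}
  T[0,2] 'cdd' = {S}

S ∈ T[0,2] ⇒ YES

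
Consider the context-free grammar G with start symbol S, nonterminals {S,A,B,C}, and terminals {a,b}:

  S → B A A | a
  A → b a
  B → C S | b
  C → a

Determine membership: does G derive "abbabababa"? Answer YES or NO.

CNF form of G:
  S -> B X2 | a
  A -> T0 T1
  B -> C S | b
  C -> a
  T0 -> b
  T1 -> a
  X2 -> A A

Fill CYK table bottom-up:
  cell(0,0) a: {C,S,T1}  orig:{C,S}
  cell(1,1) b: {B,T0}  orig:{B}
  cell(2,2) b: {B,T0}  orig:{B}
  cell(3,3) a: {C,S,T1}  orig:{C,S}
  cell(4,4) b: {B,T0}  orig:{B}
  cell(5,5) a: {C,S,T1}  orig:{C,S}
  cell(6,6) b: {B,T0}  orig:{B}
  cell(7,7) a: {C,S,T1}  orig:{C,S}
  cell(8,8) b: {B,T0}  orig:{B}
  cell(9,9) a: {C,S,T1}  orig:{C,S}
  cell(0,1) ab: ∅
  cell(1,2) bb: ∅
  cell(2,3) ba: {A}
  cell(3,4) ab: ∅
  cell(4,5) ba: {A}
  cell(5,6) ab: ∅
  cell(6,7) ba: {A}
  cell(7,8) ab: ∅
  cell(8,9) ba: {A}
  cell(0,2) abb: ∅
  cell(1,3) bba: ∅
  cell(2,4) bab: ∅
  cell(3,5) aba: ∅
  cell(4,6) bab: ∅
  cell(5,7) aba: ∅
  cell(6,8) bab: ∅
  cell(7,9) aba: ∅
  cell(0,3) abba: ∅
  cell(1,4) bbab: ∅
  cell(2,5) baba: {X2}  orig:{}
  cell(3,6) abab: ∅
  cell(4,7) baba: {X2}  orig:{}
  cell(5,8) abab: ∅
  cell(6,9) baba: {X2}  orig:{}
  cell(0,4) abbab: ∅
  cell(1,5) bbaba: {S}
  cell(2,6) babab: ∅
  cell(3,7) ababa: ∅
  cell(4,8) babab: ∅
  cell(5,9) ababa: ∅
  cell(0,5) abbaba: {B}
  cell(1,6) bbabab: ∅
  cell(2,7) bababa: ∅
  cell(3,8) ababab: ∅
  cell(4,9) bababa: ∅
  cell(0,6) abbabab: ∅
  cell(1,7) bbababa: ∅
  cell(2,8) bababab: ∅
  cell(3,9) abababa: ∅
  cell(0,7) abbababa: ∅
  cell(1,8) bbababab: ∅
  cell(2,9) babababa: ∅
  cell(0,8) abbababab: ∅
  cell(1,9) bbabababa: ∅
  cell(0,9) abbabababa: {S}

S ∈ T[0,9] ⇒ YES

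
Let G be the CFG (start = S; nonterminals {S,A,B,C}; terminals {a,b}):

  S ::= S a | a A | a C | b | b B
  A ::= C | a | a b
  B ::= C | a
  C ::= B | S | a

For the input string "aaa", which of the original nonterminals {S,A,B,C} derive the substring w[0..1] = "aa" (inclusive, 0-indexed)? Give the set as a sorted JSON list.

Convert to CNF:
  S -> S T0 | T0 A | T0 C | T1 B | b
  A -> S T0 | T0 A | T0 C | T0 T1 | T1 B | a | b
  B -> S T0 | T0 A | T0 C | T1 B | a | b
  C -> S T0 | T0 A | T0 C | T1 B | a | b
  T0 -> a
  T1 -> b

CYK fill — only the sub-triangle for w[0..1]:
  cell(0,0) a: {A,B,C,T0}  orig:{A,B,C}
  cell(1,1) a: {A,B,C,T0}  orig:{A,B,C}
  cell(0,1) aa: {A,B,C,S}

Original NTs in T[0,1] deriving "aa": ["A", "B", "C", "S"]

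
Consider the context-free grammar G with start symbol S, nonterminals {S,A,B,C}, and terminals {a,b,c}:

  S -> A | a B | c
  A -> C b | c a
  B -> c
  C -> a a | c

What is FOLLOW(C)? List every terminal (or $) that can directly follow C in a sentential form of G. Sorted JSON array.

FIRST iteration:
pass 1:
  A via A→c a: +{c}
  B via B→c: +{c}
  C via C→a a: +{a}
  C via C→c: +{c}
  S via S→A: +{c}
  S via S→a B: +{a}
  FIRST[S]={a,c}  FIRST[A]={c}  FIRST[B]={c}  FIRST[C]={a,c}
pass 2:
  A via A→C b: +{a}
  FIRST[S]={a,c}  FIRST[A]={a,c}  FIRST[B]={c}  FIRST[C]={a,c}
pass 3: done
  FIRST[S]={a,c}  FIRST[A]={a,c}  FIRST[B]={c}  FIRST[C]={a,c}

FOLLOW sets:
seed FOLLOW(S) with $
iter 1:
  A→C b: FOLLOW(C) ⊇ FIRST(b) = {b}; new: +{b}
  S→A: FOLLOW(A) ⊇ FOLLOW(S) ⊇ {$}; new: +{$}
  S→a B: FOLLOW(B) ⊇ FOLLOW(S) ⊇ {$}; new: +{$}
  S: {$}  A: {$}  B: {$}  C: {b}
iter 2: done
  S: {$}  A: {$}  B: {$}  C: {b}

FOLLOW(C) = ["b"]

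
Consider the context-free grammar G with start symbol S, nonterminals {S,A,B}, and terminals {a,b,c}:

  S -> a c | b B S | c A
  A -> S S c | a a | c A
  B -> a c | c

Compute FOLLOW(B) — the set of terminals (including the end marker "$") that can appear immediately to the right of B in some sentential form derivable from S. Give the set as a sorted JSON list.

Compute FIRST by fixpoint:
iter 1:
  A via A→a a: +{a}
  A via A→c A: +{c}
  B via B→a c: +{a}
  B via B→c: +{c}
  S via S→a c: +{a}
  S via S→b B S: +{b}
  S via S→c A: +{c}
  FIRST[S]={a,b,c}  FIRST[A]={a,c}  FIRST[B]={a,c}
iter 2:
  A via A→S S c: +{b}
  FIRST[S]={a,b,c}  FIRST[A]={a,b,c}  FIRST[B]={a,c}
iter 3: (no change)
  FIRST[S]={a,b,c}  FIRST[A]={a,b,c}  FIRST[B]={a,c}

FOLLOW iteration:
initialize: $ ∈ FOLLOW(S)
round 1:
  A→S S c: FOLLOW(S) ⊇ FIRST(S) = {a,b,c}; new: +{a,b,c}
  S→b B S: FOLLOW(B) ⊇ FIRST(S) = {a,b,c}; new: +{a,b,c}
  S→c A: FOLLOW(A) ⊇ FOLLOW(S) ⊇ {$,a,b,c}; new: +{$,a,b,c}
  FOLLOW(S)={$,a,b,c}  FOLLOW(A)={$,a,b,c}  FOLLOW(B)={a,b,c}
round 2: — fixpoint
  FOLLOW(S)={$,a,b,c}  FOLLOW(A)={$,a,b,c}  FOLLOW(B)={a,b,c}

FOLLOW(B) = ["a", "b", "c"]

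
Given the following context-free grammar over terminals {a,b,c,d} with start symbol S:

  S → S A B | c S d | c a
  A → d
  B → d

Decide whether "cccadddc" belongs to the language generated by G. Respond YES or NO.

CNF form of G:
  S -> S X3 | T0 T2 | T0 X4
  A -> d
  B -> d
  T0 -> c
  T1 -> d
  T2 -> a
  X3 -> A B
  X4 -> S T1

Fill CYK table bottom-up:
  T[0,0] 'c' = {T0}  orig:{}
  T[1,1] 'c' = {T0}  orig:{}
  T[2,2] 'c' = {T0}  orig:{}
  T[3,3] 'a' = {T2}  orig:{}
  T[4,4] 'd' = {A,B,T1}  orig:{A,B}
  T[5,5] 'd' = {A,B,T1}  orig:{A,B}
  T[6,6] 'd' = {A,B,T1}  orig:{A,B}
  T[7,7] 'c' = {T0}  orig:{}
  T[0,1] 'cc' = ∅
  T[1,2] 'cc' = ∅
  T[2,3] 'ca' = {S}
  T[3,4] 'ad' = ∅
  T[4,5] 'dd' = {X3}  orig:{}
  T[5,6] 'dd' = {X3}  orig:{}
  T[6,7] 'dc' = ∅
  T[0,2] 'ccc' = ∅
  T[1,3] 'cca' = ∅
  T[2,4] 'cad' = {X4}  orig:{}
  T[3,5] 'add' = ∅
  T[4,6] 'ddd' = ∅
  T[5,7] 'ddc' = ∅
  T[0,3] 'ccca' = ∅
  T[1,4] 'ccad' = {S}
  T[2,5] 'cadd' = {S}
  T[3,6] 'addd' = ∅
  T[4,7] 'dddc' = ∅
  T[0,4] 'cccad' = ∅
  T[1,5] 'ccadd' = {X4}  orig:{}
  T[2,6] 'caddd' = {X4}  orig:{}
  T[3,7] 'adddc' = ∅
  T[0,5] 'cccadd' = {S}
  T[1,6] 'ccaddd' = {S}
  T[2,7] 'cadddc' = ∅
  T[0,6] 'cccaddd' = {X4}  orig:{}
  T[1,7] 'ccadddc' = ∅
  T[0,7] 'cccadddc' = ∅

S ∉ T[0,7] ⇒ NO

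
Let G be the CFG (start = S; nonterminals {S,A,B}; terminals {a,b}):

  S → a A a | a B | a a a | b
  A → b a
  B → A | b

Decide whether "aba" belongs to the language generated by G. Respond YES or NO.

Convert to CNF:
  S -> T1 B | T1 X2 | T1 X3 | b
  A -> T0 T1
  B -> T0 T1 | b
  T0 -> b
  T1 -> a
  X2 -> A T1
  X3 -> T1 T1

CYK table (by increasing span):
  T[0,0] 'a' = {T1}  orig:{}
  T[1,1] 'b' = {B,S,T0}  orig:{B,S}
  T[2,2] 'a' = {T1}  orig:{}
  T[0,1] 'ab' = {S}
  T[1,2] 'ba' = {A,B}
  T[0,2] 'aba' = {S}

S ∈ T[0,2] ⇒ YES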